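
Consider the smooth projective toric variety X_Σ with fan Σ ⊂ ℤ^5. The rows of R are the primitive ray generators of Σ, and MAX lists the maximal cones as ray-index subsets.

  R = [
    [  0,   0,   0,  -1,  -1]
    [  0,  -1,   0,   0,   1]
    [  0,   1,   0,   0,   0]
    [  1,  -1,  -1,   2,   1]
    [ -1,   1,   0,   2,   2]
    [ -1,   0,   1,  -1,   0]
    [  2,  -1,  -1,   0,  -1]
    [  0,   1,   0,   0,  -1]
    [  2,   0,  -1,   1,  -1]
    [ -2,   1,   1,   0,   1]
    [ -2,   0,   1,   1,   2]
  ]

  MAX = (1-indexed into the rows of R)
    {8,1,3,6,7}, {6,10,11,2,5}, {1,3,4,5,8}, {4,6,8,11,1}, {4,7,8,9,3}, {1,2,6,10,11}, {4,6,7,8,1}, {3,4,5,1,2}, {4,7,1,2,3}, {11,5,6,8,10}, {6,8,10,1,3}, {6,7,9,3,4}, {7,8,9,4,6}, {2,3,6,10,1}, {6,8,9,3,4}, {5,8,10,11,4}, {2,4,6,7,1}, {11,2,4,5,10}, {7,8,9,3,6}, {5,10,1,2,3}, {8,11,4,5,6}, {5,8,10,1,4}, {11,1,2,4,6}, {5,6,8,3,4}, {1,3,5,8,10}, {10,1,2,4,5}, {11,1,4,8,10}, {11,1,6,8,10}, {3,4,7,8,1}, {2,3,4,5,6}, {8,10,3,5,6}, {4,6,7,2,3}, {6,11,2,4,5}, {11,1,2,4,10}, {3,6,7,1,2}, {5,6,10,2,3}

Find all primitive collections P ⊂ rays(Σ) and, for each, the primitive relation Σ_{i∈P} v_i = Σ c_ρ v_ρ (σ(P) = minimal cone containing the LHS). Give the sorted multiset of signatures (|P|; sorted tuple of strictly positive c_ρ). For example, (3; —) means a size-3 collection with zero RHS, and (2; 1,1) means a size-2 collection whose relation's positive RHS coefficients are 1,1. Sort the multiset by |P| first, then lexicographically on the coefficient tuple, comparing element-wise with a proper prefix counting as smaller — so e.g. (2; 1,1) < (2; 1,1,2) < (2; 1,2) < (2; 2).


16 collections generate NE(X_Σ); each relation:

  P={2,8}:  v_{2} + v_{8} = 0  ⟹  sig = (2; —)
  P={7,10}:  v_{7} + v_{10} = 0  ⟹  sig = (2; —)
  P={1,9}:  v_{1} + v_{9} = v_{7} + v_{8}  ⟹  sig = (2; 1,1)
  P={3,11}:  v_{3} + v_{11} = v_{5} + v_{6}  ⟹  sig = (2; 1,1)
  P={5,7}:  v_{5} + v_{7} = v_{3} + v_{4}  ⟹  sig = (2; 1,1)
  P={7,11}:  v_{7} + v_{11} = v_{4} + v_{6}  ⟹  sig = (2; 1,1)
  P={2,9}:  v_{2} + v_{9} = v_{3} + v_{4} + v_{6} + v_{7}  ⟹  sig = (2; 1,1,1,1)
  P={9,10}:  v_{9} + v_{10} = v_{3} + v_{4} + v_{6} + v_{8}  ⟹  sig = (2; 1,1,1,1)
  P={5,9}:  v_{5} + v_{9} = 2·v_{3} + 2·v_{4} + v_{6} + v_{8}  ⟹  sig = (2; 1,1,2,2)
  P={9,11}:  v_{9} + v_{11} = v_{3} + 2·v_{4} + 2·v_{6} + v_{8}  ⟹  sig = (2; 1,1,2,2)
  P={1,5,6}:  v_{1} + v_{5} + v_{6} = v_{10}  ⟹  sig = (3; 1)
  P={3,4,10}:  v_{3} + v_{4} + v_{10} = v_{5}  ⟹  sig = (3; 1)
  P={4,6,10}:  v_{4} + v_{6} + v_{10} = v_{11}  ⟹  sig = (3; 1)
  P={1,5,11}:  v_{1} + v_{5} + v_{11} = v_{4} + 2·v_{10}  ⟹  sig = (3; 1,2)
  P={1,3,4,6}:  v_{1} + v_{3} + v_{4} + v_{6} = 0  ⟹  sig = (4; —)
  P={3,4,6,7,8}:  v_{3} + v_{4} + v_{6} + v_{7} + v_{8} = v_{9}  ⟹  sig = (5; 1)

Sorted signature multiset PRS(X):
{ (2; —) ×2,  (2; 1,1) ×4,  (2; 1,1,1,1) ×2,  (2; 1,1,2,2) ×2,  (3; 1) ×3,  (3; 1,2),  (4; —),  (5; 1) }


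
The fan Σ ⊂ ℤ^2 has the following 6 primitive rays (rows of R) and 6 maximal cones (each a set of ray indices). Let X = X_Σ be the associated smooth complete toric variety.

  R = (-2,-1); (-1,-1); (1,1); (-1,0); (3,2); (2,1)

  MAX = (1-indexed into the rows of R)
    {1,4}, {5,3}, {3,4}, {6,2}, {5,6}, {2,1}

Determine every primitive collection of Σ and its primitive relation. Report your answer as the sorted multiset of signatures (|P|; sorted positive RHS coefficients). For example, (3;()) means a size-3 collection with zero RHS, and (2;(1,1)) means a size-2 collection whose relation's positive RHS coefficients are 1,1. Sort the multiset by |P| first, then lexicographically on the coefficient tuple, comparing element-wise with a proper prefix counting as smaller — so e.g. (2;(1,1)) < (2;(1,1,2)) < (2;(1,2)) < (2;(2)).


|primitive collections| = 9. Relations:

  • {1,6}:  v_{1} + v_{6} = 0  so sig = (2;())
  • {2,3}:  v_{2} + v_{3} = 0  so sig = (2;())
  • {1,3}:  v_{1} + v_{3} = v_{4}  so sig = (2;(1))
  • {1,5}:  v_{1} + v_{5} = v_{3}  so sig = (2;(1))
  • {2,4}:  v_{2} + v_{4} = v_{1}  so sig = (2;(1))
  • {2,5}:  v_{2} + v_{5} = v_{6}  so sig = (2;(1))
  • {3,6}:  v_{3} + v_{6} = v_{5}  so sig = (2;(1))
  • {4,6}:  v_{4} + v_{6} = v_{3}  so sig = (2;(1))
  • {4,5}:  v_{4} + v_{5} = 2·v_{3}  so sig = (2;(2))

so the primitive-relation signature multiset is
    (2;())
    (2;())
    (2;(1))
    (2;(1))
    (2;(1))
    (2;(1))
    (2;(1))
    (2;(1))
    (2;(2))


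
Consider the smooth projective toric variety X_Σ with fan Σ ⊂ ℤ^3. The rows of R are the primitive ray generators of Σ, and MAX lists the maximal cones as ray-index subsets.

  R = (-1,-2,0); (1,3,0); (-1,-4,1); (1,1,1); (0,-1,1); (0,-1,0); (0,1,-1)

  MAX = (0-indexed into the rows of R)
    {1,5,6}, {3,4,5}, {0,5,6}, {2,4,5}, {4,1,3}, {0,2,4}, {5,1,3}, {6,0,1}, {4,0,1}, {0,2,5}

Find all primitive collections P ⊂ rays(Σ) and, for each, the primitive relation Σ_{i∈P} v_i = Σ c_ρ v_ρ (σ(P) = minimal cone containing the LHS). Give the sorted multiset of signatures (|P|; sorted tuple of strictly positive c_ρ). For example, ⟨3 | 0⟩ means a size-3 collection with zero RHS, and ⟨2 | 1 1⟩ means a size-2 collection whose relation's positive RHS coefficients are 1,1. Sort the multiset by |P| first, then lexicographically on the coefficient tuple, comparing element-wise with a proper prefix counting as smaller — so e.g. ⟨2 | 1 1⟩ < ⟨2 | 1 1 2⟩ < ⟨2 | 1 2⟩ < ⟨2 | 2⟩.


9 collections generate NE(X_Σ); each relation:

  {4,6}:  v_{4} + v_{6} = 0  so sig = ⟨2 | 0⟩
  {0,3}:  v_{0} + v_{3} = v_{4}  so sig = ⟨2 | 1⟩
  {1,2}:  v_{1} + v_{2} = v_{4}  so sig = ⟨2 | 1⟩
  {2,6}:  v_{2} + v_{6} = v_{0} + v_{5}  so sig = ⟨2 | 1 1⟩
  {3,6}:  v_{3} + v_{6} = v_{1} + v_{5}  so sig = ⟨2 | 1 1⟩
  {2,3}:  v_{2} + v_{3} = 2·v_{4} + v_{5}  so sig = ⟨2 | 1 2⟩
  {0,1,5}:  v_{0} + v_{1} + v_{5} = 0  so sig = ⟨3 | 0⟩
  {0,4,5}:  v_{0} + v_{4} + v_{5} = v_{2}  so sig = ⟨3 | 1⟩
  {1,4,5}:  v_{1} + v_{4} + v_{5} = v_{3}  so sig = ⟨3 | 1⟩

Signatures (|P|; sorted positive RHS coefficients), sorted:
{ ⟨2 | 0⟩,  ⟨2 | 1⟩ ×2,  ⟨2 | 1 1⟩ ×2,  ⟨2 | 1 2⟩,  ⟨3 | 0⟩,  ⟨3 | 1⟩ ×2 }


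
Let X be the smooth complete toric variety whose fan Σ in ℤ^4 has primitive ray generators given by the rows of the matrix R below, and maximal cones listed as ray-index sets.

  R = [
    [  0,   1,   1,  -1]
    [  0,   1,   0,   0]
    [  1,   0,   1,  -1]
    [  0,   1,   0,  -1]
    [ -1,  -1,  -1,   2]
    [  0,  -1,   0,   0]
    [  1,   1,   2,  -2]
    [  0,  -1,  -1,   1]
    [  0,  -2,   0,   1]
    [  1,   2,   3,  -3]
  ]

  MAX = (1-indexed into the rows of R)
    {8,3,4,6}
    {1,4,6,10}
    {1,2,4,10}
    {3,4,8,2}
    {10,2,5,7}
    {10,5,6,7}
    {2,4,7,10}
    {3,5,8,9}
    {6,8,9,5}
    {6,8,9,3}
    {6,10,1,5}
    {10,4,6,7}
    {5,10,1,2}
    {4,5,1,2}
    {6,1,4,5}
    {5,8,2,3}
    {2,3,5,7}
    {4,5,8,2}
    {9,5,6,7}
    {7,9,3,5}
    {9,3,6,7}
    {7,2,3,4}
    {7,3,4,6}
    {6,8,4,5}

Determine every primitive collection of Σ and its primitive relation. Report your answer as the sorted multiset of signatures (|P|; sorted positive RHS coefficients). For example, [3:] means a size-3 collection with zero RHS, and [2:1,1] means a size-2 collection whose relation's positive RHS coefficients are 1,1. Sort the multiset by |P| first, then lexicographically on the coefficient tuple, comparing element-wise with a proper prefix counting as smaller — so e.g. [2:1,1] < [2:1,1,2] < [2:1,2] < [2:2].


Δ(Σ) — 10 vertices, 15 min non-faces:

  P = {1,8}:  v_{1} + v_{8} = 0 — sig = [2:]
  P = {2,6}:  v_{2} + v_{6} = 0 — sig = [2:]
  P = {1,3}:  v_{1} + v_{3} = v_{7} — sig = [2:1]
  P = {1,7}:  v_{1} + v_{7} = v_{10} — sig = [2:1]
  P = {4,9}:  v_{4} + v_{9} = v_{6} — sig = [2:1]
  P = {7,8}:  v_{7} + v_{8} = v_{3} — sig = [2:1]
  P = {8,10}:  v_{8} + v_{10} = v_{7} — sig = [2:1]
  P = {2,9}:  v_{2} + v_{9} = v_{3} + v_{5} — sig = [2:1,1]
  P = {1,9}:  v_{1} + v_{9} = v_{5} + v_{6} + v_{7} — sig = [2:1,1,1]
  P = {9,10}:  v_{9} + v_{10} = v_{5} + v_{6} + 2·v_{7} — sig = [2:1,1,2]
  P = {3,10}:  v_{3} + v_{10} = 2·v_{7} — sig = [2:2]
  P = {3,4,5}:  v_{3} + v_{4} + v_{5} = 0 — sig = [3:]
  P = {3,5,6}:  v_{3} + v_{5} + v_{6} = v_{9} — sig = [3:1]
  P = {4,5,7}:  v_{4} + v_{5} + v_{7} = v_{1} — sig = [3:1]
  P = {4,5,10}:  v_{4} + v_{5} + v_{10} = 2·v_{1} — sig = [3:2]

so the primitive-relation signature multiset is
    |P|=2: 11 collections, coeffs (), (), (1), (1), (1), (1), (1), (1,1), (1,1,1), (1,1,2), (2)
    |P|=3: 4 collections, coeffs (), (1), (1), (2)


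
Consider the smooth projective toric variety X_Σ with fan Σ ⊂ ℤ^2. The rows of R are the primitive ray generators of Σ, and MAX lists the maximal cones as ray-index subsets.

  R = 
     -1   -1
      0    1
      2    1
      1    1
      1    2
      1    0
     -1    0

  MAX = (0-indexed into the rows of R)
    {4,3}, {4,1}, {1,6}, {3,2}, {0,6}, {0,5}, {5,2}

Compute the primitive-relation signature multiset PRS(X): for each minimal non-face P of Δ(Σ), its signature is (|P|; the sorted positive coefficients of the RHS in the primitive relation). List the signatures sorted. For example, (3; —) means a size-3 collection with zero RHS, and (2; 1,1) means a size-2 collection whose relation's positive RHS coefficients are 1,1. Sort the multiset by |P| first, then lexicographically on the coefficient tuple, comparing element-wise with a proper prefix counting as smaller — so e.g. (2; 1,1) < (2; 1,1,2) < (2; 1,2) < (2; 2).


Primitive collections (14):

  {0,3}:  v_{0} + v_{3} = 0  ⟹  sig = (2; —)
  {5,6}:  v_{5} + v_{6} = 0  ⟹  sig = (2; —)
  {0,1}:  v_{0} + v_{1} = v_{6}  ⟹  sig = (2; 1)
  {0,2}:  v_{0} + v_{2} = v_{5}  ⟹  sig = (2; 1)
  {0,4}:  v_{0} + v_{4} = v_{1}  ⟹  sig = (2; 1)
  {1,3}:  v_{1} + v_{3} = v_{4}  ⟹  sig = (2; 1)
  {1,5}:  v_{1} + v_{5} = v_{3}  ⟹  sig = (2; 1)
  {2,6}:  v_{2} + v_{6} = v_{3}  ⟹  sig = (2; 1)
  {3,5}:  v_{3} + v_{5} = v_{2}  ⟹  sig = (2; 1)
  {3,6}:  v_{3} + v_{6} = v_{1}  ⟹  sig = (2; 1)
  {1,2}:  v_{1} + v_{2} = 2·v_{3}  ⟹  sig = (2; 2)
  {4,5}:  v_{4} + v_{5} = 2·v_{3}  ⟹  sig = (2; 2)
  {4,6}:  v_{4} + v_{6} = 2·v_{1}  ⟹  sig = (2; 2)
  {2,4}:  v_{2} + v_{4} = 3·v_{3}  ⟹  sig = (2; 3)

Hence PRS(X_Σ) =
    (2; —)
    (2; —)
    (2; 1)
    (2; 1)
    (2; 1)
    (2; 1)
    (2; 1)
    (2; 1)
    (2; 1)
    (2; 1)
    (2; 2)
    (2; 2)
    (2; 2)
    (2; 3)


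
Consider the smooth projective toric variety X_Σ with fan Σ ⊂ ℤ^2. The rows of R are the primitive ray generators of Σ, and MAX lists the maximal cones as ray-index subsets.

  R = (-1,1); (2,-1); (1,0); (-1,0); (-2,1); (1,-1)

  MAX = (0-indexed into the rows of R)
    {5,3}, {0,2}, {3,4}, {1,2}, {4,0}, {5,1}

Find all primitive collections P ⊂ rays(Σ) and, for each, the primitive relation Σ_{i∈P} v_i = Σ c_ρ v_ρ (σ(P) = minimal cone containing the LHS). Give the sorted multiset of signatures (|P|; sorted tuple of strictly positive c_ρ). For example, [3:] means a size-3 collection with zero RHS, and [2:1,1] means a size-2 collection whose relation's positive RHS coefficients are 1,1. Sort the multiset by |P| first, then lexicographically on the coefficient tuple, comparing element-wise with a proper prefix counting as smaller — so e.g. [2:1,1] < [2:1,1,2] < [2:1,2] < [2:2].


Minimal non-faces — 9 found among 6 rays, 6 max cones:

  {0,5}:  v_{0} + v_{5} = 0  →  sig = [2:]
  {1,4}:  v_{1} + v_{4} = 0  →  sig = [2:]
  {2,3}:  v_{2} + v_{3} = 0  →  sig = [2:]
  {0,1}:  v_{0} + v_{1} = v_{2}  →  sig = [2:1]
  {0,3}:  v_{0} + v_{3} = v_{4}  →  sig = [2:1]
  {1,3}:  v_{1} + v_{3} = v_{5}  →  sig = [2:1]
  {2,4}:  v_{2} + v_{4} = v_{0}  →  sig = [2:1]
  {2,5}:  v_{2} + v_{5} = v_{1}  →  sig = [2:1]
  {4,5}:  v_{4} + v_{5} = v_{3}  →  sig = [2:1]

Signatures (|P|; sorted positive RHS coefficients), sorted:
    |P|=2: 9 collections, coeffs (), (), (), (1), (1), (1), (1), (1), (1)


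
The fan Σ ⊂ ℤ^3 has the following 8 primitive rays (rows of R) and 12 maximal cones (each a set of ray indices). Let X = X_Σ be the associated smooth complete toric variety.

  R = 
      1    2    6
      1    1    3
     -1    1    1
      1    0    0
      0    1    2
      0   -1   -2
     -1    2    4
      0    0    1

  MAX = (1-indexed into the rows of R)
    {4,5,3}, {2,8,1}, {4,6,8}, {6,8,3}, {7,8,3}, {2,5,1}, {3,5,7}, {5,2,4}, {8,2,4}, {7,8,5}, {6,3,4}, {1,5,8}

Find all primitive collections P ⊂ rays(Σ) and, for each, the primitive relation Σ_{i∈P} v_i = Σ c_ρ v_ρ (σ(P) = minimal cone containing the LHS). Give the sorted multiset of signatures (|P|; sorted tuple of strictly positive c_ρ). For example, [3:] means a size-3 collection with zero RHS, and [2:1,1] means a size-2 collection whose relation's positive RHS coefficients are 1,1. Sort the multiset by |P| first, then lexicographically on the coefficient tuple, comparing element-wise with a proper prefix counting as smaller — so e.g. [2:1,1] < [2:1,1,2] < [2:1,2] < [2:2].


14 minimal non-faces of Δ(Σ) (on 8 rays):

  {5,6}:  v_{5} + v_{6} = 0  so sig = [2:]
  {1,6}:  v_{1} + v_{6} = v_{2} + v_{8}  so sig = [2:1,1]
  {2,6}:  v_{2} + v_{6} = v_{4} + v_{8}  so sig = [2:1,1]
  {6,7}:  v_{6} + v_{7} = v_{3} + v_{8}  so sig = [2:1,1]
  {1,3}:  v_{1} + v_{3} = 3·v_{5} + v_{8}  so sig = [2:1,3]
  {2,7}:  v_{2} + v_{7} = 3·v_{5} + v_{8}  so sig = [2:1,3]
  {1,4}:  v_{1} + v_{4} = 2·v_{2}  so sig = [2:2]
  {2,3}:  v_{2} + v_{3} = 2·v_{5}  so sig = [2:2]
  {4,7}:  v_{4} + v_{7} = 2·v_{5}  so sig = [2:2]
  {1,7}:  v_{1} + v_{7} = 4·v_{5} + 2·v_{8}  so sig = [2:2,4]
  {2,5,8}:  v_{2} + v_{5} + v_{8} = v_{1}  so sig = [3:1]
  {3,4,8}:  v_{3} + v_{4} + v_{8} = v_{5}  so sig = [3:1]
  {3,5,8}:  v_{3} + v_{5} + v_{8} = v_{7}  so sig = [3:1]
  {4,5,8}:  v_{4} + v_{5} + v_{8} = v_{2}  so sig = [3:1]

Sorted signature multiset PRS(X):
    |P|=2: 10 collections, coeffs (), (1,1), (1,1), (1,1), (1,3), (1,3), (2), (2), (2), (2,4)
    |P|=3: 4 collections, coeffs (1), (1), (1), (1)


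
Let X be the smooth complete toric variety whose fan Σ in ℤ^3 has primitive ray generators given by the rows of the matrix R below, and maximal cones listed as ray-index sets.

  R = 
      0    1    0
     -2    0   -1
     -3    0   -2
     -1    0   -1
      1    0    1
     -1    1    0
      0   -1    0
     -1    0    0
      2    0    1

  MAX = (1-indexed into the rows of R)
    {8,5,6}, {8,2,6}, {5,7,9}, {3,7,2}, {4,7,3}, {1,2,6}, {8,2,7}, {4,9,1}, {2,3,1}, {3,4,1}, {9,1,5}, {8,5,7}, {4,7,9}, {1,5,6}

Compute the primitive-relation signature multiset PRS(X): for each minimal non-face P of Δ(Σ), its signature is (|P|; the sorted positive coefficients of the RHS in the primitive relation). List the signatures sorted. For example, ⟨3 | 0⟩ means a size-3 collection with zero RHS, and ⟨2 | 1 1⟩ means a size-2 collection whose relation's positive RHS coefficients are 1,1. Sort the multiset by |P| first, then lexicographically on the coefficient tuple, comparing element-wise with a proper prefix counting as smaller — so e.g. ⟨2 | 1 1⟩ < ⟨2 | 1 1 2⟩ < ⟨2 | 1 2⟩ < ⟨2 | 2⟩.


Σ has 15 primitive collections:

  P = {1,7}:  v_{1} + v_{7} = 0  ⟹  sig = ⟨2 | 0⟩
  P = {2,9}:  v_{2} + v_{9} = 0  ⟹  sig = ⟨2 | 0⟩
  P = {4,5}:  v_{4} + v_{5} = 0  ⟹  sig = ⟨2 | 0⟩
  P = {1,8}:  v_{1} + v_{8} = v_{6}  ⟹  sig = ⟨2 | 1⟩
  P = {2,4}:  v_{2} + v_{4} = v_{3}  ⟹  sig = ⟨2 | 1⟩
  P = {2,5}:  v_{2} + v_{5} = v_{8}  ⟹  sig = ⟨2 | 1⟩
  P = {3,5}:  v_{3} + v_{5} = v_{2}  ⟹  sig = ⟨2 | 1⟩
  P = {3,9}:  v_{3} + v_{9} = v_{4}  ⟹  sig = ⟨2 | 1⟩
  P = {4,8}:  v_{4} + v_{8} = v_{2}  ⟹  sig = ⟨2 | 1⟩
  P = {6,7}:  v_{6} + v_{7} = v_{8}  ⟹  sig = ⟨2 | 1⟩
  P = {8,9}:  v_{8} + v_{9} = v_{5}  ⟹  sig = ⟨2 | 1⟩
  P = {4,6}:  v_{4} + v_{6} = v_{1} + v_{2}  ⟹  sig = ⟨2 | 1 1⟩
  P = {6,9}:  v_{6} + v_{9} = v_{1} + v_{5}  ⟹  sig = ⟨2 | 1 1⟩
  P = {3,6}:  v_{3} + v_{6} = v_{1} + 2·v_{2}  ⟹  sig = ⟨2 | 1 2⟩
  P = {3,8}:  v_{3} + v_{8} = 2·v_{2}  ⟹  sig = ⟨2 | 2⟩

Sorted signature multiset PRS(X):
    |P|=2: 15 collections, coeffs (), (), (), (1), (1), (1), (1), (1), (1), (1), (1), (1,1), (1,1), (1,2), (2)


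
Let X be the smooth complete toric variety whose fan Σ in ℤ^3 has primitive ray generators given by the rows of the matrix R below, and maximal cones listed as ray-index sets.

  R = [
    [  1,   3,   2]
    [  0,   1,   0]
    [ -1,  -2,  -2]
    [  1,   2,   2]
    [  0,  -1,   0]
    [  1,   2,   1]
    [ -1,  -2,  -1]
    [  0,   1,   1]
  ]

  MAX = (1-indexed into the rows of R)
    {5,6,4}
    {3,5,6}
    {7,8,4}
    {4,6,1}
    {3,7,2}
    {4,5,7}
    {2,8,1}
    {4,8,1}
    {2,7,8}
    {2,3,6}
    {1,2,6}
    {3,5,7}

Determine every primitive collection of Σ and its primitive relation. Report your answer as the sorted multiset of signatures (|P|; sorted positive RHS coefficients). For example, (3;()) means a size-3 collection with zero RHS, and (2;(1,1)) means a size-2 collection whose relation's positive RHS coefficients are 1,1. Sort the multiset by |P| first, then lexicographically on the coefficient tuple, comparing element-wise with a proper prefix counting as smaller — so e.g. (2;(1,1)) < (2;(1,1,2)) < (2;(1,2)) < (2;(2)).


|primitive collections| = 10. Relations:

  P={2,5}:  v_{2} + v_{5} = 0 — sig = (2;())
  P={3,4}:  v_{3} + v_{4} = 0 — sig = (2;())
  P={6,7}:  v_{6} + v_{7} = 0 — sig = (2;())
  P={1,3}:  v_{1} + v_{3} = v_{2} — sig = (2;(1))
  P={1,5}:  v_{1} + v_{5} = v_{4} — sig = (2;(1))
  P={1,7}:  v_{1} + v_{7} = v_{8} — sig = (2;(1))
  P={2,4}:  v_{2} + v_{4} = v_{1} — sig = (2;(1))
  P={6,8}:  v_{6} + v_{8} = v_{1} — sig = (2;(1))
  P={3,8}:  v_{3} + v_{8} = v_{2} + v_{7} — sig = (2;(1,1))
  P={5,8}:  v_{5} + v_{8} = v_{4} + v_{7} — sig = (2;(1,1))

Hence PRS(X_Σ) =
    (2;())
    (2;())
    (2;())
    (2;(1))
    (2;(1))
    (2;(1))
    (2;(1))
    (2;(1))
    (2;(1,1))
    (2;(1,1))


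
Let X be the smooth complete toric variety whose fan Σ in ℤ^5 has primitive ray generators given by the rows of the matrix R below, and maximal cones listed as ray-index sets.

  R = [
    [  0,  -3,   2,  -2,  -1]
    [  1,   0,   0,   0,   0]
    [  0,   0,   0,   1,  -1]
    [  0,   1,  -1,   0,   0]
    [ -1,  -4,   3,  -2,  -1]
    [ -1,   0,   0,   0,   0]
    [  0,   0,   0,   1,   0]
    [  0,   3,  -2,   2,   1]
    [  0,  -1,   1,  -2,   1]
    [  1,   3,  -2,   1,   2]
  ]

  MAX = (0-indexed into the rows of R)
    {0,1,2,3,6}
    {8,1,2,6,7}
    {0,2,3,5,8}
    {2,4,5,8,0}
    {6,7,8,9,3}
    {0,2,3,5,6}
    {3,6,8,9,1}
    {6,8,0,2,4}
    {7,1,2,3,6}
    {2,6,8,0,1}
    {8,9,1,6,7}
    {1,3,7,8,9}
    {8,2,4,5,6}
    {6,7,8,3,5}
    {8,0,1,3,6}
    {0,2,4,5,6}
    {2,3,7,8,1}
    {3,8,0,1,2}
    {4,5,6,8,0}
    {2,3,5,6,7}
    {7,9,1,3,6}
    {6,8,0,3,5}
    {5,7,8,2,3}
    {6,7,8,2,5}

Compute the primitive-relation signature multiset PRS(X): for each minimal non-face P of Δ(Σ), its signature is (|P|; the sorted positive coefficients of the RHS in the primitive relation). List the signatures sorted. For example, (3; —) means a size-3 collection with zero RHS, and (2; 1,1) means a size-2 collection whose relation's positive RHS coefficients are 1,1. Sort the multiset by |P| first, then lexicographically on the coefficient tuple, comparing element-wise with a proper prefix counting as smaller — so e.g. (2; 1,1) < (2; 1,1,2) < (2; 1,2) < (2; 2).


The 12 primitive collections of Σ (r=10, n=5):

  P = {0,7}:  v_{0} + v_{7} = 0  ⇒ sig = (2; —)
  P = {1,5}:  v_{1} + v_{5} = 0  ⇒ sig = (2; —)
  P = {2,9}:  v_{2} + v_{9} = v_{1} + v_{7}  ⇒ sig = (2; 1,1)
  P = {3,4}:  v_{3} + v_{4} = v_{0} + v_{5}  ⇒ sig = (2; 1,1)
  P = {4,9}:  v_{4} + v_{9} = v_{6} + v_{8}  ⇒ sig = (2; 1,1)
  P = {0,9}:  v_{0} + v_{9} = v_{1} + v_{3} + v_{6} + v_{8}  ⇒ sig = (2; 1,1,1,1)
  P = {1,4}:  v_{1} + v_{4} = v_{0} + v_{2} + v_{6} + v_{8}  ⇒ sig = (2; 1,1,1,1)
  P = {4,7}:  v_{4} + v_{7} = v_{2} + v_{5} + v_{6} + v_{8}  ⇒ sig = (2; 1,1,1,1)
  P = {5,9}:  v_{5} + v_{9} = v_{3} + v_{6} + v_{7} + v_{8}  ⇒ sig = (2; 1,1,1,1)
  P = {2,3,6,8}:  v_{2} + v_{3} + v_{6} + v_{8} = 0  ⇒ sig = (4; —)
  P = {0,2,5,6,8}:  v_{0} + v_{2} + v_{5} + v_{6} + v_{8} = v_{4}  ⇒ sig = (5; 1)
  P = {1,3,6,7,8}:  v_{1} + v_{3} + v_{6} + v_{7} + v_{8} = v_{9}  ⇒ sig = (5; 1)

Signatures (|P|; sorted positive RHS coefficients), sorted:
[(2; —), (2; —), (2; 1,1), (2; 1,1), (2; 1,1), (2; 1,1,1,1), (2; 1,1,1,1), (2; 1,1,1,1), (2; 1,1,1,1), (4; —), (5; 1), (5; 1)]


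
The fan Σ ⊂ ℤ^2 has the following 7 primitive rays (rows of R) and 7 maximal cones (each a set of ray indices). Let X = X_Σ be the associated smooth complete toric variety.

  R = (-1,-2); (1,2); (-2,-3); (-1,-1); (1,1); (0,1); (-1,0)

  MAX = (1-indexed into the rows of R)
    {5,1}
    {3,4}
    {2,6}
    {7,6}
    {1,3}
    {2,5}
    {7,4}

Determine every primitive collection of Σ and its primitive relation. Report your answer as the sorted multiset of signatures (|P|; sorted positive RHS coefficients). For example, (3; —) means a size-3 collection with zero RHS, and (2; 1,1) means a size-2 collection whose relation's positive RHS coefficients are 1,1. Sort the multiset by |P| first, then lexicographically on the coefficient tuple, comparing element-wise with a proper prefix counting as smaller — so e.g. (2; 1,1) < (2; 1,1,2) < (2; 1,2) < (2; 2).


The 14 primitive collections of Σ (r=7, n=2):

  P={1,2}:  v_{1} + v_{2} = 0  →  sig = (2; —)
  P={4,5}:  v_{4} + v_{5} = 0  →  sig = (2; —)
  P={1,4}:  v_{1} + v_{4} = v_{3}  →  sig = (2; 1)
  P={1,6}:  v_{1} + v_{6} = v_{4}  →  sig = (2; 1)
  P={2,3}:  v_{2} + v_{3} = v_{4}  →  sig = (2; 1)
  P={2,4}:  v_{2} + v_{4} = v_{6}  →  sig = (2; 1)
  P={3,5}:  v_{3} + v_{5} = v_{1}  →  sig = (2; 1)
  P={4,6}:  v_{4} + v_{6} = v_{7}  →  sig = (2; 1)
  P={5,6}:  v_{5} + v_{6} = v_{2}  →  sig = (2; 1)
  P={5,7}:  v_{5} + v_{7} = v_{6}  →  sig = (2; 1)
  P={1,7}:  v_{1} + v_{7} = 2·v_{4}  →  sig = (2; 2)
  P={2,7}:  v_{2} + v_{7} = 2·v_{6}  →  sig = (2; 2)
  P={3,6}:  v_{3} + v_{6} = 2·v_{4}  →  sig = (2; 2)
  P={3,7}:  v_{3} + v_{7} = 3·v_{4}  →  sig = (2; 3)

Signatures (|P|; sorted positive RHS coefficients), sorted:
[(2; —), (2; —), (2; 1), (2; 1), (2; 1), (2; 1), (2; 1), (2; 1), (2; 1), (2; 1), (2; 2), (2; 2), (2; 2), (2; 3)]


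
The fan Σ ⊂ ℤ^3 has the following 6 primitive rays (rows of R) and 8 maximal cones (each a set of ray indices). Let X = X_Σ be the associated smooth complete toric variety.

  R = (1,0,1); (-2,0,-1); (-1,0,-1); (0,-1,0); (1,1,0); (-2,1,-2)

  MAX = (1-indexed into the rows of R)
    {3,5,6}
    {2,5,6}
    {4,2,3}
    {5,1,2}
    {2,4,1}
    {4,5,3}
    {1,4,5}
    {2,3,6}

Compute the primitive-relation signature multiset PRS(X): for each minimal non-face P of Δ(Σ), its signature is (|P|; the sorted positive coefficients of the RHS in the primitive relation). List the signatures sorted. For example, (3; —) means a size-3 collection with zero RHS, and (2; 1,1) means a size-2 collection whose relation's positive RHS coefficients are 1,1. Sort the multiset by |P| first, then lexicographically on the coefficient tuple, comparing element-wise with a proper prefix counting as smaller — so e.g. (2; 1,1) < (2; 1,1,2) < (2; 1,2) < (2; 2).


Minimal non-faces — 5 found among 6 rays, 8 max cones:

  • {1,3}:  v_{1} + v_{3} = 0  so sig = (2; —)
  • {1,6}:  v_{1} + v_{6} = v_{2} + v_{5}  so sig = (2; 1,1)
  • {4,6}:  v_{4} + v_{6} = 2·v_{3}  so sig = (2; 2)
  • {2,3,5}:  v_{2} + v_{3} + v_{5} = v_{6}  so sig = (3; 1)
  • {2,4,5}:  v_{2} + v_{4} + v_{5} = v_{3}  so sig = (3; 1)

Sorted signature multiset PRS(X):
[(2; —), (2; 1,1), (2; 2), (3; 1), (3; 1)]


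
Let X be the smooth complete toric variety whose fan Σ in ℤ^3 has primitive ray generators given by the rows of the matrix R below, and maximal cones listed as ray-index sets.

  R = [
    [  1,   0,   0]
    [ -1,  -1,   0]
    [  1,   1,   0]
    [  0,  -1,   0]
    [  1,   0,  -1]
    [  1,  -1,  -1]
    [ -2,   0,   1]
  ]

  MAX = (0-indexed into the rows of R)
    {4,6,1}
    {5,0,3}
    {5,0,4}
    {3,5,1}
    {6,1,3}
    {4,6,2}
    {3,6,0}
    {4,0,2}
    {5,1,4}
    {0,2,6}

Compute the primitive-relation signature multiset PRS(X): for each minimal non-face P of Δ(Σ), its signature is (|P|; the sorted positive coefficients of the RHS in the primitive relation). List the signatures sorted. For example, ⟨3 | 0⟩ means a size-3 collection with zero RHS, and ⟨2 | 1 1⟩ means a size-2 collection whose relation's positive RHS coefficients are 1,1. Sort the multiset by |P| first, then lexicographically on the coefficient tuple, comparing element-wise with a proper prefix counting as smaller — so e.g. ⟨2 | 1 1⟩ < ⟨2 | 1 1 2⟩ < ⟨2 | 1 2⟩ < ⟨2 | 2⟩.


|primitive collections| = 7. Relations:

  P={1,2}:  v_{1} + v_{2} = 0 ; sig = ⟨2 | 0⟩
  P={0,1}:  v_{0} + v_{1} = v_{3} ; sig = ⟨2 | 1⟩
  P={2,3}:  v_{2} + v_{3} = v_{0} ; sig = ⟨2 | 1⟩
  P={3,4}:  v_{3} + v_{4} = v_{5} ; sig = ⟨2 | 1⟩
  P={5,6}:  v_{5} + v_{6} = v_{1} ; sig = ⟨2 | 1⟩
  P={2,5}:  v_{2} + v_{5} = v_{0} + v_{4} ; sig = ⟨2 | 1 1⟩
  P={0,4,6}:  v_{0} + v_{4} + v_{6} = 0 ; sig = ⟨3 | 0⟩

Signatures (|P|; sorted positive RHS coefficients), sorted:
    |P|=2: 6 collections, coeffs (), (1), (1), (1), (1), (1,1)
    |P|=3: 1 collection, coeffs ()


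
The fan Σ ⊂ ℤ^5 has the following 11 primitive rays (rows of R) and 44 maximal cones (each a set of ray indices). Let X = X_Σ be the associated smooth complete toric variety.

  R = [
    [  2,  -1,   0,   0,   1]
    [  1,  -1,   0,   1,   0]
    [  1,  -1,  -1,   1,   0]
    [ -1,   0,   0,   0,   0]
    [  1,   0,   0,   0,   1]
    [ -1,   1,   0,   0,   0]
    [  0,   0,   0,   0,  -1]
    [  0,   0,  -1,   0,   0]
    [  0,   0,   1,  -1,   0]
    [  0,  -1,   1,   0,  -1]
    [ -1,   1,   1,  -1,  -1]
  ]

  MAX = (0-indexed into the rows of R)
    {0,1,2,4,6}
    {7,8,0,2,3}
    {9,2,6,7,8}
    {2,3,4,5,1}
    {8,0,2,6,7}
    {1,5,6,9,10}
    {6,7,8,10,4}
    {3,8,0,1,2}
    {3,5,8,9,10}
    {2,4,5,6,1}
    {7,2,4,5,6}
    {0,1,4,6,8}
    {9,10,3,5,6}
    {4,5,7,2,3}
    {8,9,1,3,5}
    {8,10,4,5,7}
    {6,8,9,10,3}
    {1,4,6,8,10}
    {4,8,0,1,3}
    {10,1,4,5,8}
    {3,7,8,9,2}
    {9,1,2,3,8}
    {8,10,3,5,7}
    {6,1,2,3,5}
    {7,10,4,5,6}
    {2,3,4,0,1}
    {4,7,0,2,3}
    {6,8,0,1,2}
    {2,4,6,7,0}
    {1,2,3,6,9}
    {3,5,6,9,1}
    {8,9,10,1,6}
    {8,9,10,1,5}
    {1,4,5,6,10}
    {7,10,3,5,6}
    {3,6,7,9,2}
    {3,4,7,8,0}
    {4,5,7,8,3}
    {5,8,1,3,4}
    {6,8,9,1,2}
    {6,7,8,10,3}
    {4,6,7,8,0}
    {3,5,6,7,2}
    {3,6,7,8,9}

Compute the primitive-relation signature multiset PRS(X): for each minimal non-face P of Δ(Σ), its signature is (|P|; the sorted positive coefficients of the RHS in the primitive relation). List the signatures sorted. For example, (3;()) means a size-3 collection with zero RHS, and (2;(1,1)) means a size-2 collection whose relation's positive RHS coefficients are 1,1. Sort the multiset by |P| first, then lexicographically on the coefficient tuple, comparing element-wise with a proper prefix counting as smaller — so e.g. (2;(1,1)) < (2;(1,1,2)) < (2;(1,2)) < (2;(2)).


18 collections generate NE(X_Σ); each relation:

  {0,5}:  v_{0} + v_{5} = v_{4} ; sig = (2;(1))
  {1,7}:  v_{1} + v_{7} = v_{2} ; sig = (2;(1))
  {2,10}:  v_{2} + v_{10} = v_{6} ; sig = (2;(1))
  {4,9}:  v_{4} + v_{9} = v_{1} + v_{8} ; sig = (2;(1,1))
  {0,10}:  v_{0} + v_{10} = v_{4} + v_{6} + v_{8} ; sig = (2;(1,1,1))
  {0,9}:  v_{0} + v_{9} = v_{1} + v_{2} + 2·v_{8} ; sig = (2;(1,1,2))
  {2,5,8}:  v_{2} + v_{5} + v_{8} = 0 ; sig = (3;())
  {3,4,6}:  v_{3} + v_{4} + v_{6} = 0 ; sig = (3;())
  {2,4,8}:  v_{2} + v_{4} + v_{8} = v_{0} ; sig = (3;(1))
  {5,6,8}:  v_{5} + v_{6} + v_{8} = v_{10} ; sig = (3;(1))
  {0,3,6}:  v_{0} + v_{3} + v_{6} = v_{2} + v_{8} ; sig = (3;(1,1))
  {1,3,10}:  v_{1} + v_{3} + v_{10} = v_{5} + v_{9} ; sig = (3;(1,1))
  {3,4,10}:  v_{3} + v_{4} + v_{10} = v_{5} + v_{8} ; sig = (3;(1,1))
  {5,7,9}:  v_{5} + v_{7} + v_{9} = v_{3} + v_{6} ; sig = (3;(1,1))
  {2,5,9}:  v_{2} + v_{5} + v_{9} = v_{1} + v_{3} + v_{6} ; sig = (3;(1,1,1))
  {7,9,10}:  v_{7} + v_{9} + v_{10} = v_{3} + 2·v_{6} + v_{8} ; sig = (3;(1,1,2))
  {1,3,6,8}:  v_{1} + v_{3} + v_{6} + v_{8} = v_{9} ; sig = (4;(1))
  {2,3,6,8}:  v_{2} + v_{3} + v_{6} + v_{8} = v_{7} + v_{9} ; sig = (4;(1,1))

Signatures (|P|; sorted positive RHS coefficients), sorted:
[(2;(1)), (2;(1)), (2;(1)), (2;(1,1)), (2;(1,1,1)), (2;(1,1,2)), (3;()), (3;()), (3;(1)), (3;(1)), (3;(1,1)), (3;(1,1)), (3;(1,1)), (3;(1,1)), (3;(1,1,1)), (3;(1,1,2)), (4;(1)), (4;(1,1))]


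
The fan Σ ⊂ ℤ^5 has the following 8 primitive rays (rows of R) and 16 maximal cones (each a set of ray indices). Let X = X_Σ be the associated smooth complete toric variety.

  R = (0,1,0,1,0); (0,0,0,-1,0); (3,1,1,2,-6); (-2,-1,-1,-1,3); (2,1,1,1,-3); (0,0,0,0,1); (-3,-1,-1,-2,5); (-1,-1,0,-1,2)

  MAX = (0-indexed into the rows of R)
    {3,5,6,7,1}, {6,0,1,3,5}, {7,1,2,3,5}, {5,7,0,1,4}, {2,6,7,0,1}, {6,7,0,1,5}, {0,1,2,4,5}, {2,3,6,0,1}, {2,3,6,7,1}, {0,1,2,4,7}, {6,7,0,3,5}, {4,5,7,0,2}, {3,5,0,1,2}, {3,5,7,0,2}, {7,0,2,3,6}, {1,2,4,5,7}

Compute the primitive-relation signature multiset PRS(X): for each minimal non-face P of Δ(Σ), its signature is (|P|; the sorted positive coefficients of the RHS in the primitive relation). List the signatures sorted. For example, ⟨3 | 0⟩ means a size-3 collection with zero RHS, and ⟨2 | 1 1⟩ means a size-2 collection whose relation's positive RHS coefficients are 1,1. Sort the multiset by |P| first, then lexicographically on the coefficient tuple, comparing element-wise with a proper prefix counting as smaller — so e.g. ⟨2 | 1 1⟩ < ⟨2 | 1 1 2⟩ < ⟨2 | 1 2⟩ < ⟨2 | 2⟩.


Primitive collections (5):

  {3,4}:  v_{3} + v_{4} = 0  so sig = ⟨2 | 0⟩
  {4,6}:  v_{4} + v_{6} = v_{0} + v_{1} + v_{7}  so sig = ⟨2 | 1 1 1⟩
  {2,5,6}:  v_{2} + v_{5} + v_{6} = 0  so sig = ⟨3 | 0⟩
  {0,1,3,7}:  v_{0} + v_{1} + v_{3} + v_{7} = v_{6}  so sig = ⟨4 | 1⟩
  {0,1,2,5,7}:  v_{0} + v_{1} + v_{2} + v_{5} + v_{7} = v_{4}  so sig = ⟨5 | 1⟩

Hence PRS(X_Σ) =
    |P|=2: 2 collections, coeffs (), (1,1,1)
    |P|=3: 1 collection, coeffs ()
    |P|=4: 1 collection, coeffs (1)
    |P|=5: 1 collection, coeffs (1)


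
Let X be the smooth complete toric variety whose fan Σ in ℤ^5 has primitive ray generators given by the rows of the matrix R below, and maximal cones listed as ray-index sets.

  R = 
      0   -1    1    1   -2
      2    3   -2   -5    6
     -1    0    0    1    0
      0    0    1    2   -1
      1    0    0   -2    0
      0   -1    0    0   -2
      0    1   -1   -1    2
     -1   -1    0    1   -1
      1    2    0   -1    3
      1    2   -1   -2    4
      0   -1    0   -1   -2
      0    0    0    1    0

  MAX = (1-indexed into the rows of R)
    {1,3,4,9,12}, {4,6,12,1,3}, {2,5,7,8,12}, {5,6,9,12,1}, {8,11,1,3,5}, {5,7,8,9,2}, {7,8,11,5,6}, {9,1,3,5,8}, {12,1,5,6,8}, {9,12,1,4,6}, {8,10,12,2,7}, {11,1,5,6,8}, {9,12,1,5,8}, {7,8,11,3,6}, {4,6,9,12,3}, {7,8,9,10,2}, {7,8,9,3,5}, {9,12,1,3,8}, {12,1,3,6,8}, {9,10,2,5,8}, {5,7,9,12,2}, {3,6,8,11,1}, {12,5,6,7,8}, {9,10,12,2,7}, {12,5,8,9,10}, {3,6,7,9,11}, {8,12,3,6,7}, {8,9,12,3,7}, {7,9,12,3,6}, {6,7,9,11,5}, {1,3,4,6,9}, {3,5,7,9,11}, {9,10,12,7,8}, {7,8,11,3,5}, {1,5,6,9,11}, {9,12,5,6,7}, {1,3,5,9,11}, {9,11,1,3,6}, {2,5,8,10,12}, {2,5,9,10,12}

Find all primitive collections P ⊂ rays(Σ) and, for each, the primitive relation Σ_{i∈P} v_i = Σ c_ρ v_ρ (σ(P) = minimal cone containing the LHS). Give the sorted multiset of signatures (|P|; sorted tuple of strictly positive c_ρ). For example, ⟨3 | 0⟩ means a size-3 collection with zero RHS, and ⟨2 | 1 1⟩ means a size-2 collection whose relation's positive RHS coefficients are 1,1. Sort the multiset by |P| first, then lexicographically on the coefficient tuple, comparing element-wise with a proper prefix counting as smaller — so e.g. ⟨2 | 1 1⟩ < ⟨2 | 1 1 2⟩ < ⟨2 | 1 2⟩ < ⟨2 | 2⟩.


Primitive collections (24):

  • {1,7}:  v_{1} + v_{7} = 0  →  sig = ⟨2 | 0⟩
  • {11,12}:  v_{11} + v_{12} = v_{6}  →  sig = ⟨2 | 1⟩
  • {1,2}:  v_{1} + v_{2} = v_{5} + v_{10}  →  sig = ⟨2 | 1 1⟩
  • {4,10}:  v_{4} + v_{10} = v_{9} + v_{12}  →  sig = ⟨2 | 1 1⟩
  • {10,11}:  v_{10} + v_{11} = v_{5} + v_{7}  →  sig = ⟨2 | 1 1⟩
  • {3,10}:  v_{3} + v_{10} = v_{7} + v_{8} + v_{9}  →  sig = ⟨2 | 1 1 1⟩
  • {4,5}:  v_{4} + v_{5} = v_{1} + v_{6} + v_{9}  →  sig = ⟨2 | 1 1 1⟩
  • {4,8}:  v_{4} + v_{8} = v_{1} + v_{3} + v_{12}  →  sig = ⟨2 | 1 1 1⟩
  • {6,10}:  v_{6} + v_{10} = v_{5} + v_{7} + v_{12}  →  sig = ⟨2 | 1 1 1⟩
  • {1,10}:  v_{1} + v_{10} = v_{5} + v_{8} + v_{9} + v_{12}  →  sig = ⟨2 | 1 1 1 1⟩
  • {2,4}:  v_{2} + v_{4} = v_{5} + v_{7} + v_{9} + v_{12}  →  sig = ⟨2 | 1 1 1 1⟩
  • {4,7}:  v_{4} + v_{7} = v_{3} + v_{6} + v_{9} + v_{12}  →  sig = ⟨2 | 1 1 1 1⟩
  • {2,3}:  v_{2} + v_{3} = v_{5} + 2·v_{7} + v_{8} + v_{9}  →  sig = ⟨2 | 1 1 1 2⟩
  • {4,11}:  v_{4} + v_{11} = v_{1} + v_{3} + 2·v_{6} + v_{9}  →  sig = ⟨2 | 1 1 1 2⟩
  • {2,6}:  v_{2} + v_{6} = 2·v_{5} + 2·v_{7} + v_{12}  →  sig = ⟨2 | 1 2 2⟩
  • {2,11}:  v_{2} + v_{11} = 2·v_{5} + 2·v_{7}  →  sig = ⟨2 | 2 2⟩
  • {3,5,12}:  v_{3} + v_{5} + v_{12} = 0  →  sig = ⟨3 | 0⟩
  • {6,8,9}:  v_{6} + v_{8} + v_{9} = 0  →  sig = ⟨3 | 0⟩
  • {3,5,6}:  v_{3} + v_{5} + v_{6} = v_{11}  →  sig = ⟨3 | 1⟩
  • {5,7,10}:  v_{5} + v_{7} + v_{10} = v_{2}  →  sig = ⟨3 | 1⟩
  • {8,9,11}:  v_{8} + v_{9} + v_{11} = v_{3} + v_{5}  →  sig = ⟨3 | 1 1⟩
  • {2,8,9,12}:  v_{2} + v_{8} + v_{9} + v_{12} = 2·v_{10}  →  sig = ⟨4 | 2⟩
  • {1,3,6,9,12}:  v_{1} + v_{3} + v_{6} + v_{9} + v_{12} = v_{4}  →  sig = ⟨5 | 1⟩
  • {5,7,8,9,12}:  v_{5} + v_{7} + v_{8} + v_{9} + v_{12} = v_{10}  →  sig = ⟨5 | 1⟩

Signatures (|P|; sorted positive RHS coefficients), sorted:
[⟨2 | 0⟩, ⟨2 | 1⟩, ⟨2 | 1 1⟩, ⟨2 | 1 1⟩, ⟨2 | 1 1⟩, ⟨2 | 1 1 1⟩, ⟨2 | 1 1 1⟩, ⟨2 | 1 1 1⟩, ⟨2 | 1 1 1⟩, ⟨2 | 1 1 1 1⟩, ⟨2 | 1 1 1 1⟩, ⟨2 | 1 1 1 1⟩, ⟨2 | 1 1 1 2⟩, ⟨2 | 1 1 1 2⟩, ⟨2 | 1 2 2⟩, ⟨2 | 2 2⟩, ⟨3 | 0⟩, ⟨3 | 0⟩, ⟨3 | 1⟩, ⟨3 | 1⟩, ⟨3 | 1 1⟩, ⟨4 | 2⟩, ⟨5 | 1⟩, ⟨5 | 1⟩]


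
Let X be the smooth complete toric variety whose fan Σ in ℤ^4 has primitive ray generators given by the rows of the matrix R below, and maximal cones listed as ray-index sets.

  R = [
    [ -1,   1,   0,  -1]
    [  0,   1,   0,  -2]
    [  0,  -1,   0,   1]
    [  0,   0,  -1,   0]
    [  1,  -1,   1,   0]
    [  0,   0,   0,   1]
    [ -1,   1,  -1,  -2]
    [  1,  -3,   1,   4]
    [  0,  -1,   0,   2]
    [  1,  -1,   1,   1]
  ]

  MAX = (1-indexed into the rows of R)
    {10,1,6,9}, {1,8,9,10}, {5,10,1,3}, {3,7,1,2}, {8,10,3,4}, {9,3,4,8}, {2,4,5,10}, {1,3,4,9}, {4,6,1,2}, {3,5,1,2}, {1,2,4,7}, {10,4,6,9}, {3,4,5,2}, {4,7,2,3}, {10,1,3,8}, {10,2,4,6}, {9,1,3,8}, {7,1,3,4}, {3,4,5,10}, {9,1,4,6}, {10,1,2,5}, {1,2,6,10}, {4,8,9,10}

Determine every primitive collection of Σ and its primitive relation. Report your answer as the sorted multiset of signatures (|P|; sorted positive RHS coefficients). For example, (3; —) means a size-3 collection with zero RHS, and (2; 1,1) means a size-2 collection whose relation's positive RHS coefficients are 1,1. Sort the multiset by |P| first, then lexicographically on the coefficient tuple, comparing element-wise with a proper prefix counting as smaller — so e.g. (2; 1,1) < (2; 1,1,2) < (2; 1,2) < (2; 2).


|primitive collections| = 18. Relations:

  P = {2,9}:  v_{2} + v_{9} = 0  ⟹  sig = (2; —)
  P = {3,6}:  v_{3} + v_{6} = v_{9}  ⟹  sig = (2; 1)
  P = {5,6}:  v_{5} + v_{6} = v_{10}  ⟹  sig = (2; 1)
  P = {2,8}:  v_{2} + v_{8} = v_{3} + v_{10}  ⟹  sig = (2; 1,1)
  P = {5,9}:  v_{5} + v_{9} = v_{3} + v_{10}  ⟹  sig = (2; 1,1)
  P = {6,7}:  v_{6} + v_{7} = v_{1} + v_{4}  ⟹  sig = (2; 1,1)
  P = {7,10}:  v_{7} + v_{10} = v_{2} + v_{3}  ⟹  sig = (2; 1,1)
  P = {7,9}:  v_{7} + v_{9} = v_{1} + v_{3} + v_{4}  ⟹  sig = (2; 1,1,1)
  P = {6,8}:  v_{6} + v_{8} = 2·v_{9} + v_{10}  ⟹  sig = (2; 1,2)
  P = {7,8}:  v_{7} + v_{8} = 2·v_{3}  ⟹  sig = (2; 2)
  P = {5,7}:  v_{5} + v_{7} = 2·v_{2} + 2·v_{3}  ⟹  sig = (2; 2,2)
  P = {5,8}:  v_{5} + v_{8} = 2·v_{3} + 2·v_{10}  ⟹  sig = (2; 2,2)
  P = {1,4,10}:  v_{1} + v_{4} + v_{10} = 0  ⟹  sig = (3; —)
  P = {2,3,10}:  v_{2} + v_{3} + v_{10} = v_{5}  ⟹  sig = (3; 1)
  P = {3,9,10}:  v_{3} + v_{9} + v_{10} = v_{8}  ⟹  sig = (3; 1)
  P = {1,4,5}:  v_{1} + v_{4} + v_{5} = v_{2} + v_{3}  ⟹  sig = (3; 1,1)
  P = {1,4,8}:  v_{1} + v_{4} + v_{8} = v_{3} + v_{9}  ⟹  sig = (3; 1,1)
  P = {1,2,3,4}:  v_{1} + v_{2} + v_{3} + v_{4} = v_{7}  ⟹  sig = (4; 1)

Sorted signature multiset PRS(X):
    |P|=2: 12 collections, coeffs (), (1), (1), (1,1), (1,1), (1,1), (1,1), (1,1,1), (1,2), (2), (2,2), (2,2)
    |P|=3: 5 collections, coeffs (), (1), (1), (1,1), (1,1)
    |P|=4: 1 collection, coeffs (1)


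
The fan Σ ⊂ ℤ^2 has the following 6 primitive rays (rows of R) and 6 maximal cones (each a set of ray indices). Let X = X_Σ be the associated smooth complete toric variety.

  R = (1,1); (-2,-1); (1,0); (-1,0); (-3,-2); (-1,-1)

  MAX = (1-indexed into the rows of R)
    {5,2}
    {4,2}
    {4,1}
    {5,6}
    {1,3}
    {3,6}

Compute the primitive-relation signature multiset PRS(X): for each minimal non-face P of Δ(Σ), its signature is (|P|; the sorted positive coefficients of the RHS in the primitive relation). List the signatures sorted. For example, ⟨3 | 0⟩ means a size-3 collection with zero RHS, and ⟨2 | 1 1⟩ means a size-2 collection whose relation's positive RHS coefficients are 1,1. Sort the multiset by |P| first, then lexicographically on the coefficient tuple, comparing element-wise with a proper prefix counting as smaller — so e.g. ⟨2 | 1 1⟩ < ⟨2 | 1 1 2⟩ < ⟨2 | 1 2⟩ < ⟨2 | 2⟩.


Primitive collections (9):

  {1,6}:  v_{1} + v_{6} = 0  ⟹  sig = ⟨2 | 0⟩
  {3,4}:  v_{3} + v_{4} = 0  ⟹  sig = ⟨2 | 0⟩
  {1,2}:  v_{1} + v_{2} = v_{4}  ⟹  sig = ⟨2 | 1⟩
  {1,5}:  v_{1} + v_{5} = v_{2}  ⟹  sig = ⟨2 | 1⟩
  {2,3}:  v_{2} + v_{3} = v_{6}  ⟹  sig = ⟨2 | 1⟩
  {2,6}:  v_{2} + v_{6} = v_{5}  ⟹  sig = ⟨2 | 1⟩
  {4,6}:  v_{4} + v_{6} = v_{2}  ⟹  sig = ⟨2 | 1⟩
  {3,5}:  v_{3} + v_{5} = 2·v_{6}  ⟹  sig = ⟨2 | 2⟩
  {4,5}:  v_{4} + v_{5} = 2·v_{2}  ⟹  sig = ⟨2 | 2⟩

Hence PRS(X_Σ) =
    ⟨2 | 0⟩
    ⟨2 | 0⟩
    ⟨2 | 1⟩
    ⟨2 | 1⟩
    ⟨2 | 1⟩
    ⟨2 | 1⟩
    ⟨2 | 1⟩
    ⟨2 | 2⟩
    ⟨2 | 2⟩


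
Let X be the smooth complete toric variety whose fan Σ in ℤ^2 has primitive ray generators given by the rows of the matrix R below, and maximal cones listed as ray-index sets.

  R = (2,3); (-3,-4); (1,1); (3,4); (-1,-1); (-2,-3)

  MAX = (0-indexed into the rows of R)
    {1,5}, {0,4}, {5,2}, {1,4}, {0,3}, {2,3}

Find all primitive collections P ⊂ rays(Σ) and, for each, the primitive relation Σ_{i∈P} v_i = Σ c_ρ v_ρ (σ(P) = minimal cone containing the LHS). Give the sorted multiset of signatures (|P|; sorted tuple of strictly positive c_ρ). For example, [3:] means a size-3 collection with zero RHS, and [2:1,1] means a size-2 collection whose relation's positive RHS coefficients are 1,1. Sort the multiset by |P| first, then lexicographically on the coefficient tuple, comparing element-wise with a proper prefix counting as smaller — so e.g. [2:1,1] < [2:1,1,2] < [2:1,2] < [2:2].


Primitive collections (9):

  P={0,5}:  v_{0} + v_{5} = 0  ⇒ sig = [2:]
  P={1,3}:  v_{1} + v_{3} = 0  ⇒ sig = [2:]
  P={2,4}:  v_{2} + v_{4} = 0  ⇒ sig = [2:]
  P={0,1}:  v_{0} + v_{1} = v_{4}  ⇒ sig = [2:1]
  P={0,2}:  v_{0} + v_{2} = v_{3}  ⇒ sig = [2:1]
  P={1,2}:  v_{1} + v_{2} = v_{5}  ⇒ sig = [2:1]
  P={3,4}:  v_{3} + v_{4} = v_{0}  ⇒ sig = [2:1]
  P={3,5}:  v_{3} + v_{5} = v_{2}  ⇒ sig = [2:1]
  P={4,5}:  v_{4} + v_{5} = v_{1}  ⇒ sig = [2:1]

Signatures (|P|; sorted positive RHS coefficients), sorted:
{ [2:] ×3,  [2:1] ×6 }
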